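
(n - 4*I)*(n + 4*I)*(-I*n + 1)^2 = -n^4 - 2*I*n^3 - 15*n^2 - 32*I*n + 16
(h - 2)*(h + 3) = h^2 + h - 6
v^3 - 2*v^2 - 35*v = v*(v - 7)*(v + 5)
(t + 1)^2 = t^2 + 2*t + 1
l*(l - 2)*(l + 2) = l^3 - 4*l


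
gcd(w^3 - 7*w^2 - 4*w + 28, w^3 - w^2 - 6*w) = w + 2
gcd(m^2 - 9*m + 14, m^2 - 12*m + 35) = m - 7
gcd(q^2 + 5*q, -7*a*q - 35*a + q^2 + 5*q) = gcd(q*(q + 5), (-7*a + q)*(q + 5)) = q + 5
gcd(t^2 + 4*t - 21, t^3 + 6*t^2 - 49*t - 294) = t + 7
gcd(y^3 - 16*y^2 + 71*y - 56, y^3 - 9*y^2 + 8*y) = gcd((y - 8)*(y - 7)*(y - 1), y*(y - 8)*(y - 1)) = y^2 - 9*y + 8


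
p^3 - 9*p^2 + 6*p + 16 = (p - 8)*(p - 2)*(p + 1)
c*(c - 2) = c^2 - 2*c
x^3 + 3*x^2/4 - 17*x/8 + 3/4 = (x - 3/4)*(x - 1/2)*(x + 2)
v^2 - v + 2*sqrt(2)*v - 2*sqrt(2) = (v - 1)*(v + 2*sqrt(2))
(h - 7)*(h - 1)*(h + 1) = h^3 - 7*h^2 - h + 7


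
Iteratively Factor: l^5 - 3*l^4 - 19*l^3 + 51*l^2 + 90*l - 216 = (l - 3)*(l^4 - 19*l^2 - 6*l + 72) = (l - 3)*(l + 3)*(l^3 - 3*l^2 - 10*l + 24) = (l - 3)*(l - 2)*(l + 3)*(l^2 - l - 12) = (l - 3)*(l - 2)*(l + 3)^2*(l - 4)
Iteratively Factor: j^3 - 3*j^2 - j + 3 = (j + 1)*(j^2 - 4*j + 3) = (j - 1)*(j + 1)*(j - 3)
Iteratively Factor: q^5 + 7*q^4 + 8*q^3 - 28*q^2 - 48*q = (q + 4)*(q^4 + 3*q^3 - 4*q^2 - 12*q) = (q + 2)*(q + 4)*(q^3 + q^2 - 6*q) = (q + 2)*(q + 3)*(q + 4)*(q^2 - 2*q) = (q - 2)*(q + 2)*(q + 3)*(q + 4)*(q)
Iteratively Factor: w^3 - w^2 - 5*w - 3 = (w + 1)*(w^2 - 2*w - 3) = (w - 3)*(w + 1)*(w + 1)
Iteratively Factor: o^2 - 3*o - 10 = (o + 2)*(o - 5)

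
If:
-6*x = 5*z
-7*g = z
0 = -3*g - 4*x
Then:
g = 0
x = 0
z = 0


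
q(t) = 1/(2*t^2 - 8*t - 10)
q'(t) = (8 - 4*t)/(2*t^2 - 8*t - 10)^2 = (2 - t)/(-t^2 + 4*t + 5)^2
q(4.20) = -0.12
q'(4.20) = -0.13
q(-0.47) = -0.17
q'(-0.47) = 0.29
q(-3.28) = 0.03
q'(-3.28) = 0.01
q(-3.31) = 0.03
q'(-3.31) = 0.01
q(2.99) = -0.06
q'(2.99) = -0.02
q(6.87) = 0.03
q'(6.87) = -0.02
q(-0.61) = -0.23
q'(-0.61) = 0.55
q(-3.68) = 0.02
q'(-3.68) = 0.01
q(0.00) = -0.10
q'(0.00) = 0.08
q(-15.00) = 0.00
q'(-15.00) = 0.00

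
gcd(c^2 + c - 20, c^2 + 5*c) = c + 5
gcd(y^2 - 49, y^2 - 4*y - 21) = y - 7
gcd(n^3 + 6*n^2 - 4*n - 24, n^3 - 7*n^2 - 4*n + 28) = n^2 - 4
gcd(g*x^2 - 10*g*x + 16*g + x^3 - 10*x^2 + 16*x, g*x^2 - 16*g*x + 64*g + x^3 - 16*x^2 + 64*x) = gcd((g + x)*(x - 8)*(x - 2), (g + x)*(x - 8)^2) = g*x - 8*g + x^2 - 8*x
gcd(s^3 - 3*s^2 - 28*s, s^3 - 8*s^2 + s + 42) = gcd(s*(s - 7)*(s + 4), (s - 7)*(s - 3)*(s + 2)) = s - 7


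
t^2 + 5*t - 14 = (t - 2)*(t + 7)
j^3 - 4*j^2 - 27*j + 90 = (j - 6)*(j - 3)*(j + 5)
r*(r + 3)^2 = r^3 + 6*r^2 + 9*r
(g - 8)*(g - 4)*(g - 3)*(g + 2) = g^4 - 13*g^3 + 38*g^2 + 40*g - 192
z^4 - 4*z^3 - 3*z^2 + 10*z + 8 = (z - 4)*(z - 2)*(z + 1)^2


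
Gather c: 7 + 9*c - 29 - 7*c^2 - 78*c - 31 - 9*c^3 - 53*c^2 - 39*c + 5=-9*c^3 - 60*c^2 - 108*c - 48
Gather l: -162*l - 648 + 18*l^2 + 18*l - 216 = 18*l^2 - 144*l - 864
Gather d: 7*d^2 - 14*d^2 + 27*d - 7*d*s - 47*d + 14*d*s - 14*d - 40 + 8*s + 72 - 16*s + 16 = -7*d^2 + d*(7*s - 34) - 8*s + 48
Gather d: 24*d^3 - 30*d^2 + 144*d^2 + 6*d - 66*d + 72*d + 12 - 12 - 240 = 24*d^3 + 114*d^2 + 12*d - 240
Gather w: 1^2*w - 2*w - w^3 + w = -w^3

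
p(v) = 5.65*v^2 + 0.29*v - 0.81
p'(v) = 11.3*v + 0.29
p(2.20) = 27.17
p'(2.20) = 25.15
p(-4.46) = 110.28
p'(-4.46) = -50.11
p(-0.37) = -0.14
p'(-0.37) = -3.89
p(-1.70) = 15.03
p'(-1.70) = -18.92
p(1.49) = 12.17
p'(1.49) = 17.13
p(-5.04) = 141.25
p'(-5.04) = -56.66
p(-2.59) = 36.34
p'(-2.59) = -28.98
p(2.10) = 24.72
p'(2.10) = 24.02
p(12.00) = 816.27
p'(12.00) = 135.89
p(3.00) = 50.91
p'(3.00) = 34.19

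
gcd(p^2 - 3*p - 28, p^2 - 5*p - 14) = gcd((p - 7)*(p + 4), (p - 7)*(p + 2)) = p - 7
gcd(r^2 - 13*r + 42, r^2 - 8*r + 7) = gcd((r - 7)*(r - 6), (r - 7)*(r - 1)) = r - 7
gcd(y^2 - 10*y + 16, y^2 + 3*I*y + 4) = 1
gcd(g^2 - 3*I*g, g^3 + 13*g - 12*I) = g - 3*I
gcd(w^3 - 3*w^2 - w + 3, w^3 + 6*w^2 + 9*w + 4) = w + 1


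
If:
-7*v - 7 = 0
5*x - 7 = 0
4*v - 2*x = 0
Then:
No Solution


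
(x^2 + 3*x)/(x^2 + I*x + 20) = x*(x + 3)/(x^2 + I*x + 20)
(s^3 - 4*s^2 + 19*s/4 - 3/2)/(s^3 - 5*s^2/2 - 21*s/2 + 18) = (s^2 - 5*s/2 + 1)/(s^2 - s - 12)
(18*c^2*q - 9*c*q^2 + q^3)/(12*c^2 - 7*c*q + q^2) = q*(-6*c + q)/(-4*c + q)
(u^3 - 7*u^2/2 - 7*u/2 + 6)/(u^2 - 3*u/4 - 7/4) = 2*(-2*u^3 + 7*u^2 + 7*u - 12)/(-4*u^2 + 3*u + 7)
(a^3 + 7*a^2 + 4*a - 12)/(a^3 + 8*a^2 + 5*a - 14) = (a + 6)/(a + 7)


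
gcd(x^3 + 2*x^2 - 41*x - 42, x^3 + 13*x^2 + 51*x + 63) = x + 7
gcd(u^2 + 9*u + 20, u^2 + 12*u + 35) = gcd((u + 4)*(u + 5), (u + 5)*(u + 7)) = u + 5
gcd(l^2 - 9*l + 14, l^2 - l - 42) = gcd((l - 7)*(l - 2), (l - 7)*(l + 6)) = l - 7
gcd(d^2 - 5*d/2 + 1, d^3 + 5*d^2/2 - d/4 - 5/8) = d - 1/2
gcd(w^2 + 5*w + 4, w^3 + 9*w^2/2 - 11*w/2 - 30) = w + 4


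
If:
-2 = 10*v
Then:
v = -1/5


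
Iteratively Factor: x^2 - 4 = (x + 2)*(x - 2)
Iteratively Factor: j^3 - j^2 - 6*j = (j - 3)*(j^2 + 2*j) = j*(j - 3)*(j + 2)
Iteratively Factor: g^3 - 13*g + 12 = (g + 4)*(g^2 - 4*g + 3) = (g - 1)*(g + 4)*(g - 3)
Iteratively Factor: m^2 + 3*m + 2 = (m + 1)*(m + 2)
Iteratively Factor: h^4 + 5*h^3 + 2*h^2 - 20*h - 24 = (h + 2)*(h^3 + 3*h^2 - 4*h - 12) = (h - 2)*(h + 2)*(h^2 + 5*h + 6) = (h - 2)*(h + 2)^2*(h + 3)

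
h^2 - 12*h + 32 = (h - 8)*(h - 4)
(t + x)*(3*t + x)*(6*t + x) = 18*t^3 + 27*t^2*x + 10*t*x^2 + x^3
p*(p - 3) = p^2 - 3*p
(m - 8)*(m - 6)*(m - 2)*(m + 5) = m^4 - 11*m^3 - 4*m^2 + 284*m - 480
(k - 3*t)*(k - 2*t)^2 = k^3 - 7*k^2*t + 16*k*t^2 - 12*t^3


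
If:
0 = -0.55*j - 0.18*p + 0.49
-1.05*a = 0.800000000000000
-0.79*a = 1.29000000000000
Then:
No Solution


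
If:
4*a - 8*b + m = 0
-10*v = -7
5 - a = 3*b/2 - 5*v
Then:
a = 34/7 - 3*m/28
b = m/14 + 17/7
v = 7/10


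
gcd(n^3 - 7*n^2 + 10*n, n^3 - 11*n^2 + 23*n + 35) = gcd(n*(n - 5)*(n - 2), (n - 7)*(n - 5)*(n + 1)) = n - 5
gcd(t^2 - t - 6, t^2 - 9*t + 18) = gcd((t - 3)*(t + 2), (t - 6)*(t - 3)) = t - 3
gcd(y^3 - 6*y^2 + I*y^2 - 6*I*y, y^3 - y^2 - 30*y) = y^2 - 6*y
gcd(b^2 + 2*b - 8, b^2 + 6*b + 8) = b + 4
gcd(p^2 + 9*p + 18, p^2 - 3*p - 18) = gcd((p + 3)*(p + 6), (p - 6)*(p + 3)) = p + 3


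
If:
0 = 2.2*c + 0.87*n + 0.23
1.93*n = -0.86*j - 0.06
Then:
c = -0.395454545454545*n - 0.104545454545455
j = -2.24418604651163*n - 0.0697674418604651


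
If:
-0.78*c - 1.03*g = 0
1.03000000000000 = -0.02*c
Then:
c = -51.50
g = 39.00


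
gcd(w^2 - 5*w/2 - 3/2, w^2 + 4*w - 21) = w - 3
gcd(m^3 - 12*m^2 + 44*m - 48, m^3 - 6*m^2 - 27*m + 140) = m - 4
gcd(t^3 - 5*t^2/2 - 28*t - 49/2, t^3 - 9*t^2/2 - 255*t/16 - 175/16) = t - 7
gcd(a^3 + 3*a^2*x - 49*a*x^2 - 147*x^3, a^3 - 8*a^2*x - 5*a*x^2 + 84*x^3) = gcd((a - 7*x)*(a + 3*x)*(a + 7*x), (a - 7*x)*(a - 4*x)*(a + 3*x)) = -a^2 + 4*a*x + 21*x^2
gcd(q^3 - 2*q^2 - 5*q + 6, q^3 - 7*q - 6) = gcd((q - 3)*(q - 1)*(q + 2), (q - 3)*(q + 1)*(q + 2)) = q^2 - q - 6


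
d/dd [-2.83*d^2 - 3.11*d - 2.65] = -5.66*d - 3.11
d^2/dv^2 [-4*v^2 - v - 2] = -8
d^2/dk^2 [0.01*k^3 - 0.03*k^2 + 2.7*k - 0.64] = 0.06*k - 0.06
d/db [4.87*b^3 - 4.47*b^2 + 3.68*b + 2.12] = 14.61*b^2 - 8.94*b + 3.68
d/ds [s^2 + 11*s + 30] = 2*s + 11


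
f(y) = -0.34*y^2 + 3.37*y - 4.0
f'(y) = 3.37 - 0.68*y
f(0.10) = -3.67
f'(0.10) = 3.30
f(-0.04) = -4.14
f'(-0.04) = 3.40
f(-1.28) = -8.87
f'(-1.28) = 4.24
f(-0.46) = -5.62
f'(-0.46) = 3.68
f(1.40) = 0.05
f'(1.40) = 2.42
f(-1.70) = -10.71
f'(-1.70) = 4.53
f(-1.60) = -10.26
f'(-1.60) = 4.46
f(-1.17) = -8.41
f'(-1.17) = 4.17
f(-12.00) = -93.40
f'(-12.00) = 11.53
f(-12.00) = -93.40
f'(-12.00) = 11.53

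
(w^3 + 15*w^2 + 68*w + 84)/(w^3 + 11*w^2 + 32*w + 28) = (w + 6)/(w + 2)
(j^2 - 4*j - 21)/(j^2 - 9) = (j - 7)/(j - 3)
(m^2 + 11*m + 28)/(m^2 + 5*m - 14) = (m + 4)/(m - 2)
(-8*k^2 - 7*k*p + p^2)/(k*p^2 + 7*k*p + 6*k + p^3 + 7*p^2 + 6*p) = (-8*k + p)/(p^2 + 7*p + 6)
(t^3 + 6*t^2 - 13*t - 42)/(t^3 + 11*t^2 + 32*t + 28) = (t - 3)/(t + 2)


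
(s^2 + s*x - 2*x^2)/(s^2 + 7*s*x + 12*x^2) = (s^2 + s*x - 2*x^2)/(s^2 + 7*s*x + 12*x^2)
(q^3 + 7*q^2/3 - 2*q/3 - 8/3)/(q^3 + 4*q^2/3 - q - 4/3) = (q + 2)/(q + 1)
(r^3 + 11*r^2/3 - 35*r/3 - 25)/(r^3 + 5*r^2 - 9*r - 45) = (r + 5/3)/(r + 3)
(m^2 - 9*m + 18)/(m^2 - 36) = (m - 3)/(m + 6)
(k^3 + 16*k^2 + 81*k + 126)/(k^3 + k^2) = (k^3 + 16*k^2 + 81*k + 126)/(k^2*(k + 1))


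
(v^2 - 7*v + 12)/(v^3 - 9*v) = (v - 4)/(v*(v + 3))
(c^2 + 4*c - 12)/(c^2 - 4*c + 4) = (c + 6)/(c - 2)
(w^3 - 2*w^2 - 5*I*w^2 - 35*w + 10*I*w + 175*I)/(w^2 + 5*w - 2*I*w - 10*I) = (w^2 - w*(7 + 5*I) + 35*I)/(w - 2*I)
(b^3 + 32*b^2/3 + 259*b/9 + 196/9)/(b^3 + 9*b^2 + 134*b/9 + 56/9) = (3*b + 7)/(3*b + 2)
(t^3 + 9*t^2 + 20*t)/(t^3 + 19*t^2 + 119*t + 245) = t*(t + 4)/(t^2 + 14*t + 49)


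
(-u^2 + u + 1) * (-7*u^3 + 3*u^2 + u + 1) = 7*u^5 - 10*u^4 - 5*u^3 + 3*u^2 + 2*u + 1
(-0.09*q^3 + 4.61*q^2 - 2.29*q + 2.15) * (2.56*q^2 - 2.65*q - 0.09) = -0.2304*q^5 + 12.0401*q^4 - 18.0708*q^3 + 11.1576*q^2 - 5.4914*q - 0.1935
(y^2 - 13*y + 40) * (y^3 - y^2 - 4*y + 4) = y^5 - 14*y^4 + 49*y^3 + 16*y^2 - 212*y + 160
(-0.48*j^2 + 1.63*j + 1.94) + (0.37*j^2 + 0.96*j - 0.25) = -0.11*j^2 + 2.59*j + 1.69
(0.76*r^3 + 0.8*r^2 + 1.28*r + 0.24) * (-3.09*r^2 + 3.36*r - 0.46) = -2.3484*r^5 + 0.0815999999999999*r^4 - 1.6168*r^3 + 3.1912*r^2 + 0.2176*r - 0.1104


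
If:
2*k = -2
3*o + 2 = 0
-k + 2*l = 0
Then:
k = -1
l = -1/2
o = -2/3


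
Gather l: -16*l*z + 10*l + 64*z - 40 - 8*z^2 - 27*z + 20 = l*(10 - 16*z) - 8*z^2 + 37*z - 20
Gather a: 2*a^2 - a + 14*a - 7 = 2*a^2 + 13*a - 7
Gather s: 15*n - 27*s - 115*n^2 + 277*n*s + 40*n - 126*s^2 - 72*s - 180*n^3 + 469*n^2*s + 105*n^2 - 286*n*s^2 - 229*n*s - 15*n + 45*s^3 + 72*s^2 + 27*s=-180*n^3 - 10*n^2 + 40*n + 45*s^3 + s^2*(-286*n - 54) + s*(469*n^2 + 48*n - 72)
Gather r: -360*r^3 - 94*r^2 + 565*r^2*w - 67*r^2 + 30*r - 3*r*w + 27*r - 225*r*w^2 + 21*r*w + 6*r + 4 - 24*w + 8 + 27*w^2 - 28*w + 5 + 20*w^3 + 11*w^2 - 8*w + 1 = -360*r^3 + r^2*(565*w - 161) + r*(-225*w^2 + 18*w + 63) + 20*w^3 + 38*w^2 - 60*w + 18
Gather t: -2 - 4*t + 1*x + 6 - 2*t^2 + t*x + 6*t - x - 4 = -2*t^2 + t*(x + 2)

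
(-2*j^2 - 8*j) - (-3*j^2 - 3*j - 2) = j^2 - 5*j + 2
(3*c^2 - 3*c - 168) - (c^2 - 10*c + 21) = 2*c^2 + 7*c - 189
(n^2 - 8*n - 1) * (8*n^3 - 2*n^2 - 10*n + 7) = 8*n^5 - 66*n^4 - 2*n^3 + 89*n^2 - 46*n - 7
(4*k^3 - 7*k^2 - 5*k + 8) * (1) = 4*k^3 - 7*k^2 - 5*k + 8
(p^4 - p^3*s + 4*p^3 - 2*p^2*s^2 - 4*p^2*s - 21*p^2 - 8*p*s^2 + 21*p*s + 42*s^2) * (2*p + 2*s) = 2*p^5 + 8*p^4 - 6*p^3*s^2 - 42*p^3 - 4*p^2*s^3 - 24*p^2*s^2 - 16*p*s^3 + 126*p*s^2 + 84*s^3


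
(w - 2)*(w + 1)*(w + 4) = w^3 + 3*w^2 - 6*w - 8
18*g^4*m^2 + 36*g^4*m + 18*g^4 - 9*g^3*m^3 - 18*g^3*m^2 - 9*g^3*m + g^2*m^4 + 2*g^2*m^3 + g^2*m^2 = (-6*g + m)*(-3*g + m)*(g*m + g)^2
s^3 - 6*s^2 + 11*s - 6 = (s - 3)*(s - 2)*(s - 1)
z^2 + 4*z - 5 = (z - 1)*(z + 5)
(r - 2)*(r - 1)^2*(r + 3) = r^4 - r^3 - 7*r^2 + 13*r - 6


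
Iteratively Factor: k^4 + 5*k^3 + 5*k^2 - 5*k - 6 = (k + 3)*(k^3 + 2*k^2 - k - 2) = (k + 1)*(k + 3)*(k^2 + k - 2) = (k + 1)*(k + 2)*(k + 3)*(k - 1)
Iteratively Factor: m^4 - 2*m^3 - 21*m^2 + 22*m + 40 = (m - 5)*(m^3 + 3*m^2 - 6*m - 8) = (m - 5)*(m + 4)*(m^2 - m - 2) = (m - 5)*(m + 1)*(m + 4)*(m - 2)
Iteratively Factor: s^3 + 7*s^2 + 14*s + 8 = (s + 2)*(s^2 + 5*s + 4) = (s + 2)*(s + 4)*(s + 1)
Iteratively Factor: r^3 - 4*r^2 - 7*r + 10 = (r - 5)*(r^2 + r - 2) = (r - 5)*(r - 1)*(r + 2)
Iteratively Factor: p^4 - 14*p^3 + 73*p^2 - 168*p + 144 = (p - 4)*(p^3 - 10*p^2 + 33*p - 36) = (p - 4)^2*(p^2 - 6*p + 9) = (p - 4)^2*(p - 3)*(p - 3)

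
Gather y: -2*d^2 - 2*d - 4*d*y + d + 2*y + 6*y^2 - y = -2*d^2 - d + 6*y^2 + y*(1 - 4*d)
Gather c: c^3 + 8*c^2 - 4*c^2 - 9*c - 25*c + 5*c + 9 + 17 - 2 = c^3 + 4*c^2 - 29*c + 24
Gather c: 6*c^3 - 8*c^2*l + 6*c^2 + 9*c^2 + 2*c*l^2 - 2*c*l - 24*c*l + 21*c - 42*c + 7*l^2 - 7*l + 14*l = 6*c^3 + c^2*(15 - 8*l) + c*(2*l^2 - 26*l - 21) + 7*l^2 + 7*l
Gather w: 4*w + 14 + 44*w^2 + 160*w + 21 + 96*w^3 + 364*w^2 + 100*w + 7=96*w^3 + 408*w^2 + 264*w + 42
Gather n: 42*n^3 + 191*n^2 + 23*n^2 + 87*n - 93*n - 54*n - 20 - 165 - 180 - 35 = 42*n^3 + 214*n^2 - 60*n - 400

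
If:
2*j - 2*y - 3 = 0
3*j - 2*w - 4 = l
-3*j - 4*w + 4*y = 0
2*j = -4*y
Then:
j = 1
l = 3/2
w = -5/4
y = -1/2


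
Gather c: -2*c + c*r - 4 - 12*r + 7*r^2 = c*(r - 2) + 7*r^2 - 12*r - 4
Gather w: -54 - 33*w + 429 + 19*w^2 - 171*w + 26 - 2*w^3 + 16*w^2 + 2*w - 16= -2*w^3 + 35*w^2 - 202*w + 385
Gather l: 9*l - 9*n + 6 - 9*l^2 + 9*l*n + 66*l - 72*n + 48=-9*l^2 + l*(9*n + 75) - 81*n + 54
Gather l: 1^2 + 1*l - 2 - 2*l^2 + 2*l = -2*l^2 + 3*l - 1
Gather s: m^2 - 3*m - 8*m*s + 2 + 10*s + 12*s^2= m^2 - 3*m + 12*s^2 + s*(10 - 8*m) + 2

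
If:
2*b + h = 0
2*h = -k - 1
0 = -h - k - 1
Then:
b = 0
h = 0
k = -1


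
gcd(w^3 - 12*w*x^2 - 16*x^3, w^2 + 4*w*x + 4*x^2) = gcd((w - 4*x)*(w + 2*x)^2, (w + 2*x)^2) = w^2 + 4*w*x + 4*x^2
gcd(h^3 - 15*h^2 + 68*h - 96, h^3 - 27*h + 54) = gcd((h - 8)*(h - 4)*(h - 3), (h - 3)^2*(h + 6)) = h - 3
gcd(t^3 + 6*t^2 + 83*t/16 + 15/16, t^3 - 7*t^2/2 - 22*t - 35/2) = 1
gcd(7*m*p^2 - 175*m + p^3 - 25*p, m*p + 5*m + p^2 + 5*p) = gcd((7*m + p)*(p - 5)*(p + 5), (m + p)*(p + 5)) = p + 5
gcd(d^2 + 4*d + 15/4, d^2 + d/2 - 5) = d + 5/2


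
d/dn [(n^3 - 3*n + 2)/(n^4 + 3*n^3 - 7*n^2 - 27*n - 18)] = (-n^4 + 4*n^3 - 10*n^2 - 20*n + 27)/(n^6 + 2*n^5 - 17*n^4 - 36*n^3 + 63*n^2 + 162*n + 81)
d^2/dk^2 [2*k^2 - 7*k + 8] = 4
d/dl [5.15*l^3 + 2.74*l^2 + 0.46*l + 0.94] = 15.45*l^2 + 5.48*l + 0.46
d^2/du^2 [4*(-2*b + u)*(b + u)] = 8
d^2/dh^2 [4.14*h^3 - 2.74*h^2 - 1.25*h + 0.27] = 24.84*h - 5.48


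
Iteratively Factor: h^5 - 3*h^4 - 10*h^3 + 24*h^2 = (h - 4)*(h^4 + h^3 - 6*h^2) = h*(h - 4)*(h^3 + h^2 - 6*h) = h*(h - 4)*(h + 3)*(h^2 - 2*h) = h^2*(h - 4)*(h + 3)*(h - 2)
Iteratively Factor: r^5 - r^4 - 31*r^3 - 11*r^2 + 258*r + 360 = (r - 5)*(r^4 + 4*r^3 - 11*r^2 - 66*r - 72) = (r - 5)*(r - 4)*(r^3 + 8*r^2 + 21*r + 18) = (r - 5)*(r - 4)*(r + 2)*(r^2 + 6*r + 9) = (r - 5)*(r - 4)*(r + 2)*(r + 3)*(r + 3)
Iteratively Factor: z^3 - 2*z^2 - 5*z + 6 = (z - 3)*(z^2 + z - 2) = (z - 3)*(z - 1)*(z + 2)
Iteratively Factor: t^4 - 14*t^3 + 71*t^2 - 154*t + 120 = (t - 3)*(t^3 - 11*t^2 + 38*t - 40) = (t - 3)*(t - 2)*(t^2 - 9*t + 20) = (t - 4)*(t - 3)*(t - 2)*(t - 5)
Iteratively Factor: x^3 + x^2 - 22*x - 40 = (x - 5)*(x^2 + 6*x + 8) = (x - 5)*(x + 2)*(x + 4)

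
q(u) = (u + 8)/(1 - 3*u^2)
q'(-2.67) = -0.25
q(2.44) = -0.62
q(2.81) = -0.48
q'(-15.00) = 0.00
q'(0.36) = 49.97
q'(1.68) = 1.62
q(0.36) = 13.68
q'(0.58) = 352660.68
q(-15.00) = 0.01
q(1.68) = -1.30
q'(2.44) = 0.48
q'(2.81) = 0.31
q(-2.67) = -0.26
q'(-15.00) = 0.00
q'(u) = 6*u*(u + 8)/(1 - 3*u^2)^2 + 1/(1 - 3*u^2)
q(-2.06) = -0.51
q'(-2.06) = -0.62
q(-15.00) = 0.01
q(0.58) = -932.61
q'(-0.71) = -120.28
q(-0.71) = -14.23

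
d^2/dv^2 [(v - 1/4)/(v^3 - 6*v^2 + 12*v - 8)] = 3*(2*v + 3)/(v^5 - 10*v^4 + 40*v^3 - 80*v^2 + 80*v - 32)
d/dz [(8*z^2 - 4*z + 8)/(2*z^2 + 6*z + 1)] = 4*(14*z^2 - 4*z - 13)/(4*z^4 + 24*z^3 + 40*z^2 + 12*z + 1)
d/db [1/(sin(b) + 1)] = -cos(b)/(sin(b) + 1)^2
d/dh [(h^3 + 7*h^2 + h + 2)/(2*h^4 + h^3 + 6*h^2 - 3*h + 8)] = (-2*h^6 - 28*h^5 - 7*h^4 - 24*h^3 - 9*h^2 + 88*h + 14)/(4*h^8 + 4*h^7 + 25*h^6 + 62*h^4 - 20*h^3 + 105*h^2 - 48*h + 64)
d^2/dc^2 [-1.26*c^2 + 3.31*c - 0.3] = -2.52000000000000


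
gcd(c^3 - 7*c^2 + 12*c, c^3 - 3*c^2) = c^2 - 3*c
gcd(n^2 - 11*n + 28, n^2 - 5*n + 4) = n - 4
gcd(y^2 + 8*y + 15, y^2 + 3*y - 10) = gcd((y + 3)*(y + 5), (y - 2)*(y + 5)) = y + 5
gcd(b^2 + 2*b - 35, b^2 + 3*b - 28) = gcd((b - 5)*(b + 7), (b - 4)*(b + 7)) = b + 7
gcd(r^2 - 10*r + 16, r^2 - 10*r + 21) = 1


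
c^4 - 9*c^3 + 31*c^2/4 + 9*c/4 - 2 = (c - 8)*(c - 1)*(c - 1/2)*(c + 1/2)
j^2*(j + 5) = j^3 + 5*j^2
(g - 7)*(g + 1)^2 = g^3 - 5*g^2 - 13*g - 7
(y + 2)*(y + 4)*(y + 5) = y^3 + 11*y^2 + 38*y + 40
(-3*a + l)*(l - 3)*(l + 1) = -3*a*l^2 + 6*a*l + 9*a + l^3 - 2*l^2 - 3*l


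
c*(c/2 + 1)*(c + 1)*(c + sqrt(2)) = c^4/2 + sqrt(2)*c^3/2 + 3*c^3/2 + c^2 + 3*sqrt(2)*c^2/2 + sqrt(2)*c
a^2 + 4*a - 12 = (a - 2)*(a + 6)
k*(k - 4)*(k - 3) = k^3 - 7*k^2 + 12*k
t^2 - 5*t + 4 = (t - 4)*(t - 1)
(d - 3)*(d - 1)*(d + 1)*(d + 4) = d^4 + d^3 - 13*d^2 - d + 12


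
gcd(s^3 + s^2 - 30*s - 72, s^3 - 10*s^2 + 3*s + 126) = s^2 - 3*s - 18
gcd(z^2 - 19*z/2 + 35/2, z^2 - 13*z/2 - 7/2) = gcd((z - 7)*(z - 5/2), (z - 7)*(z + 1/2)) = z - 7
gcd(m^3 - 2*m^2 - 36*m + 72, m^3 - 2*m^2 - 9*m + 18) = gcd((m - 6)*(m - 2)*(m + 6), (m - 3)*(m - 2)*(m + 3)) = m - 2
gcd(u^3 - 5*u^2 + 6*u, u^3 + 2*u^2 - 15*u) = u^2 - 3*u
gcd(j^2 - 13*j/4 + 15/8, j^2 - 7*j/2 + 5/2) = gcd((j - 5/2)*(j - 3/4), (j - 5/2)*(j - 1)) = j - 5/2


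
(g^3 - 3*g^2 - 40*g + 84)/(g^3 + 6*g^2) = 1 - 9/g + 14/g^2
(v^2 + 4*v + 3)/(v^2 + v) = (v + 3)/v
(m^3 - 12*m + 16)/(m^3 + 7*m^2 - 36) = (m^2 + 2*m - 8)/(m^2 + 9*m + 18)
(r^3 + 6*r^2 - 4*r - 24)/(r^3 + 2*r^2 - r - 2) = (r^2 + 4*r - 12)/(r^2 - 1)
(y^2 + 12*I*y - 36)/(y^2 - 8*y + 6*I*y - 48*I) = (y + 6*I)/(y - 8)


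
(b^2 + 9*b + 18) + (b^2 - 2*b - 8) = 2*b^2 + 7*b + 10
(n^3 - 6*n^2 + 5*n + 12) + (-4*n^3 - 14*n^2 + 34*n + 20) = -3*n^3 - 20*n^2 + 39*n + 32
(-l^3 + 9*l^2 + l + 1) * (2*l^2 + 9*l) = -2*l^5 + 9*l^4 + 83*l^3 + 11*l^2 + 9*l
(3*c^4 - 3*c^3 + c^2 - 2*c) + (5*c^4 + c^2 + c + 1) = 8*c^4 - 3*c^3 + 2*c^2 - c + 1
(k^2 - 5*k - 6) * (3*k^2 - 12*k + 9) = 3*k^4 - 27*k^3 + 51*k^2 + 27*k - 54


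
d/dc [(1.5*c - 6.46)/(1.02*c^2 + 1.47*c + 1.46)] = (-1.53*c^2 + 13.1784*c + 11.6862)/(1.0404*c^4 + 2.9988*c^3 + 5.1393*c^2 + 4.2924*c + 2.1316)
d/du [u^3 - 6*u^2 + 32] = 3*u*(u - 4)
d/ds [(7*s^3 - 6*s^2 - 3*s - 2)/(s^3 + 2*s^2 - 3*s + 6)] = 4*(5*s^4 - 9*s^3 + 39*s^2 - 16*s - 6)/(s^6 + 4*s^5 - 2*s^4 + 33*s^2 - 36*s + 36)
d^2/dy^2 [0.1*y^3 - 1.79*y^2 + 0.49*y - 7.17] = 0.6*y - 3.58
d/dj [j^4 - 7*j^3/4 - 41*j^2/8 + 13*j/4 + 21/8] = 4*j^3 - 21*j^2/4 - 41*j/4 + 13/4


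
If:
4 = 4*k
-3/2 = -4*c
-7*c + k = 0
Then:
No Solution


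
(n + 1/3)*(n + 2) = n^2 + 7*n/3 + 2/3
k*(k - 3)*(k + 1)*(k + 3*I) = k^4 - 2*k^3 + 3*I*k^3 - 3*k^2 - 6*I*k^2 - 9*I*k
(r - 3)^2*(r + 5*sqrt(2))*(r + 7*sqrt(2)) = r^4 - 6*r^3 + 12*sqrt(2)*r^3 - 72*sqrt(2)*r^2 + 79*r^2 - 420*r + 108*sqrt(2)*r + 630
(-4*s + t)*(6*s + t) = -24*s^2 + 2*s*t + t^2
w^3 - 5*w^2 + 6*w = w*(w - 3)*(w - 2)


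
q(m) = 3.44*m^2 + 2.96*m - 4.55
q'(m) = 6.88*m + 2.96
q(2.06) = 16.15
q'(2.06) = 17.13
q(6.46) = 158.13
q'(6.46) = 47.40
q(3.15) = 38.91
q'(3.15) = 24.63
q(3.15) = 38.91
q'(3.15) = 24.63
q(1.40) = 6.34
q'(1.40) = 12.59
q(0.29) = -3.40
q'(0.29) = 4.96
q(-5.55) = 84.98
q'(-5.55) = -35.22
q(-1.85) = 1.75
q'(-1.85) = -9.77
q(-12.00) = 455.29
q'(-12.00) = -79.60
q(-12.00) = 455.29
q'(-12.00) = -79.60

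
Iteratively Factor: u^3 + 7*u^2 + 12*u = (u + 3)*(u^2 + 4*u) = u*(u + 3)*(u + 4)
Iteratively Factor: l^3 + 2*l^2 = (l)*(l^2 + 2*l) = l^2*(l + 2)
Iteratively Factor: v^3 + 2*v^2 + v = (v + 1)*(v^2 + v) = v*(v + 1)*(v + 1)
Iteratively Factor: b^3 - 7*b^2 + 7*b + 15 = (b - 3)*(b^2 - 4*b - 5) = (b - 5)*(b - 3)*(b + 1)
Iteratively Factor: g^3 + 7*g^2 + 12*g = (g)*(g^2 + 7*g + 12) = g*(g + 4)*(g + 3)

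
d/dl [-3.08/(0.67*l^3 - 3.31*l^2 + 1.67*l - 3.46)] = (6.1908*l^2 - 20.3896*l + 5.1436)/(0.67*l^3 - 3.31*l^2 + 1.67*l - 3.46)^2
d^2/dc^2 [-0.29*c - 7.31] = 0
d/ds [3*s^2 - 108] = 6*s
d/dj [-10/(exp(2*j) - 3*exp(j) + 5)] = (20*exp(j) - 30)*exp(j)/(exp(2*j) - 3*exp(j) + 5)^2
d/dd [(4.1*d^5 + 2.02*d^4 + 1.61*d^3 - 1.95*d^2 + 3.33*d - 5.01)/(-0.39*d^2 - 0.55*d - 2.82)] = (-4.797*d^6 - 10.5956*d^5 - 61.7709*d^4 - 24.5566*d^3 - 11.2494*d^2 + 7.0902*d - 12.1461)/(0.1521*d^4 + 0.429*d^3 + 2.5021*d^2 + 3.102*d + 7.9524)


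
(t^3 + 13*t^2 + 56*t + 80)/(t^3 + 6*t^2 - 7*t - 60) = (t + 4)/(t - 3)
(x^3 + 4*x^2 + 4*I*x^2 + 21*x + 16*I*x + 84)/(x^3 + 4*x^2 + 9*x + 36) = (x + 7*I)/(x + 3*I)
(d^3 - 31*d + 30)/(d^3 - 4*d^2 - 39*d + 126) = (d^2 - 6*d + 5)/(d^2 - 10*d + 21)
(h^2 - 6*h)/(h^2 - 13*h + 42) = h/(h - 7)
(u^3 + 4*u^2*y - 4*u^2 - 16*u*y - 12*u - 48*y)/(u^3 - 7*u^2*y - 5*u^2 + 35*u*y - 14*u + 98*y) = (-u^2 - 4*u*y + 6*u + 24*y)/(-u^2 + 7*u*y + 7*u - 49*y)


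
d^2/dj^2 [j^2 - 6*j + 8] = 2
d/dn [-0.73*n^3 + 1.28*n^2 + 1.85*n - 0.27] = -2.19*n^2 + 2.56*n + 1.85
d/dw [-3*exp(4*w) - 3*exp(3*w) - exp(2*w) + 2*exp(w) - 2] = (-12*exp(3*w) - 9*exp(2*w) - 2*exp(w) + 2)*exp(w)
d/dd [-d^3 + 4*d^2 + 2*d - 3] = -3*d^2 + 8*d + 2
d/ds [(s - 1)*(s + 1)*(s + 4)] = 3*s^2 + 8*s - 1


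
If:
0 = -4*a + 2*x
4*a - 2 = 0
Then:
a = 1/2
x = 1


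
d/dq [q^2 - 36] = 2*q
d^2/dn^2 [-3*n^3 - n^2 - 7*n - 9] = -18*n - 2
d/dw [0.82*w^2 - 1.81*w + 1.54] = 1.64*w - 1.81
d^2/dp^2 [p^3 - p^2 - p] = 6*p - 2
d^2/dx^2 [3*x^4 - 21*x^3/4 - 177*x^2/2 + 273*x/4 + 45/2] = 36*x^2 - 63*x/2 - 177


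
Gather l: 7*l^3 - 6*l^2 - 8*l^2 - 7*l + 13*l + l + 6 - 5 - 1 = 7*l^3 - 14*l^2 + 7*l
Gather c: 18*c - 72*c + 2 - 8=-54*c - 6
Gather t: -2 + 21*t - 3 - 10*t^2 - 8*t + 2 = -10*t^2 + 13*t - 3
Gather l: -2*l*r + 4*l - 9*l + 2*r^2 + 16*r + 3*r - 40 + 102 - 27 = l*(-2*r - 5) + 2*r^2 + 19*r + 35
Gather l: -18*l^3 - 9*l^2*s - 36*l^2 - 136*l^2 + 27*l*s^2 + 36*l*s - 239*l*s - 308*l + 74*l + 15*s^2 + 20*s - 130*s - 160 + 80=-18*l^3 + l^2*(-9*s - 172) + l*(27*s^2 - 203*s - 234) + 15*s^2 - 110*s - 80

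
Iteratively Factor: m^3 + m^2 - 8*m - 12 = (m + 2)*(m^2 - m - 6) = (m + 2)^2*(m - 3)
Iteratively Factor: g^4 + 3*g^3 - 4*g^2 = (g)*(g^3 + 3*g^2 - 4*g) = g*(g - 1)*(g^2 + 4*g) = g*(g - 1)*(g + 4)*(g)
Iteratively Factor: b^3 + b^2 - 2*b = (b + 2)*(b^2 - b) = (b - 1)*(b + 2)*(b)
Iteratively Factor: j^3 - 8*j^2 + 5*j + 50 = (j - 5)*(j^2 - 3*j - 10) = (j - 5)^2*(j + 2)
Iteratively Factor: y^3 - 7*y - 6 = (y + 1)*(y^2 - y - 6) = (y + 1)*(y + 2)*(y - 3)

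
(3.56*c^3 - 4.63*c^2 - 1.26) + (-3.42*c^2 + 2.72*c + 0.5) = 3.56*c^3 - 8.05*c^2 + 2.72*c - 0.76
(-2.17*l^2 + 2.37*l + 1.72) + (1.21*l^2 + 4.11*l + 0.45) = -0.96*l^2 + 6.48*l + 2.17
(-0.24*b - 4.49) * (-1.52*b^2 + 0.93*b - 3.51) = 0.3648*b^3 + 6.6016*b^2 - 3.3333*b + 15.7599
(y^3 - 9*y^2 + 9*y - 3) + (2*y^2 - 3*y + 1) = y^3 - 7*y^2 + 6*y - 2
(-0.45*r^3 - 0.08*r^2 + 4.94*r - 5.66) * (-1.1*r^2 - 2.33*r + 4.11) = 0.495*r^5 + 1.1365*r^4 - 7.0971*r^3 - 5.613*r^2 + 33.4912*r - 23.2626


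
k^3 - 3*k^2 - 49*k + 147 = (k - 7)*(k - 3)*(k + 7)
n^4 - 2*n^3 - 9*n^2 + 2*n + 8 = (n - 4)*(n - 1)*(n + 1)*(n + 2)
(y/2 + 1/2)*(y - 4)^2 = y^3/2 - 7*y^2/2 + 4*y + 8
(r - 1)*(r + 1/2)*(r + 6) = r^3 + 11*r^2/2 - 7*r/2 - 3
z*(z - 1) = z^2 - z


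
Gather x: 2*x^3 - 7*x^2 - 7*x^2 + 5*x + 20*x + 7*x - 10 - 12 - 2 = 2*x^3 - 14*x^2 + 32*x - 24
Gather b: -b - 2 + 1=-b - 1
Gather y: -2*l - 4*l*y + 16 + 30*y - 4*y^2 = -2*l - 4*y^2 + y*(30 - 4*l) + 16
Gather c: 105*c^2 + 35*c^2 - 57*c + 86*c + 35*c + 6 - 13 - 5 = 140*c^2 + 64*c - 12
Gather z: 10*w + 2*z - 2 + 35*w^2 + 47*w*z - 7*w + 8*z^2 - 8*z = 35*w^2 + 3*w + 8*z^2 + z*(47*w - 6) - 2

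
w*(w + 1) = w^2 + w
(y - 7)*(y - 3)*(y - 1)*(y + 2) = y^4 - 9*y^3 + 9*y^2 + 41*y - 42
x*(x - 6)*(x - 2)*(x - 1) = x^4 - 9*x^3 + 20*x^2 - 12*x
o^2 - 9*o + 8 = (o - 8)*(o - 1)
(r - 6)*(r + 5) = r^2 - r - 30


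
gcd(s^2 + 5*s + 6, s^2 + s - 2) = s + 2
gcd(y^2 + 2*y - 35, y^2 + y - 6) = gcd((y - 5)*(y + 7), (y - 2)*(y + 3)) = 1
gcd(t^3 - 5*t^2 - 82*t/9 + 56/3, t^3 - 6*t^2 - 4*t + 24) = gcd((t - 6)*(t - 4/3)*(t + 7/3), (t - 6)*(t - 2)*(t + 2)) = t - 6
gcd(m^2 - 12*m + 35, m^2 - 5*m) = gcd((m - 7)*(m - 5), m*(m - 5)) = m - 5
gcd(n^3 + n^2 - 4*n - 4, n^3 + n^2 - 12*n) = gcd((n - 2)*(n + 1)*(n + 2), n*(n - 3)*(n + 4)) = 1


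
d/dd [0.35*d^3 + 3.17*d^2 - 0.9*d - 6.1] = 1.05*d^2 + 6.34*d - 0.9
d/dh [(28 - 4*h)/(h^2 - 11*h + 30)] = 4*(h^2 - 14*h + 47)/(h^4 - 22*h^3 + 181*h^2 - 660*h + 900)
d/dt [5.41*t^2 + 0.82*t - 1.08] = 10.82*t + 0.82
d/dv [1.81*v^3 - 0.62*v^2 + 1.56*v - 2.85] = 5.43*v^2 - 1.24*v + 1.56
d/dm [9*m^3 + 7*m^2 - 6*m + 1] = 27*m^2 + 14*m - 6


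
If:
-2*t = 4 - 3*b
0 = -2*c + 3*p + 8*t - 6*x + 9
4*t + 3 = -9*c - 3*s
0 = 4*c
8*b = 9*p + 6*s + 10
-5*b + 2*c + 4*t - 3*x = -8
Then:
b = 41/50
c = 0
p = -2/5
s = 2/75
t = -77/100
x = 41/150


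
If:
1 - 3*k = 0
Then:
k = 1/3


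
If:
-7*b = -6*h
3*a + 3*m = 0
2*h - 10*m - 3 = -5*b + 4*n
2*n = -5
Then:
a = -m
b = 15*m/11 - 21/22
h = 35*m/22 - 49/44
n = -5/2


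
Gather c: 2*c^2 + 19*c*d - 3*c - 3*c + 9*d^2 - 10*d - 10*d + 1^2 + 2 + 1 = 2*c^2 + c*(19*d - 6) + 9*d^2 - 20*d + 4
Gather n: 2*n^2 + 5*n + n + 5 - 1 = 2*n^2 + 6*n + 4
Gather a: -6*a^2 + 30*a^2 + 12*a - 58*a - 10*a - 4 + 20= 24*a^2 - 56*a + 16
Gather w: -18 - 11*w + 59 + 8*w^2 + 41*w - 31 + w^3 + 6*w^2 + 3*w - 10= w^3 + 14*w^2 + 33*w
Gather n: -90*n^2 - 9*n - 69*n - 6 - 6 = -90*n^2 - 78*n - 12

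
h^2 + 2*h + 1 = (h + 1)^2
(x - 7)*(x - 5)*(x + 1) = x^3 - 11*x^2 + 23*x + 35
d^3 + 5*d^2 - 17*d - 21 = (d - 3)*(d + 1)*(d + 7)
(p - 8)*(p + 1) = p^2 - 7*p - 8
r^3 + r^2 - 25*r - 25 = (r - 5)*(r + 1)*(r + 5)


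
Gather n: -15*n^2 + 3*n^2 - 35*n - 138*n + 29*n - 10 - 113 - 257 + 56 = -12*n^2 - 144*n - 324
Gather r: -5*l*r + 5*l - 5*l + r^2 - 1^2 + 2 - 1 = -5*l*r + r^2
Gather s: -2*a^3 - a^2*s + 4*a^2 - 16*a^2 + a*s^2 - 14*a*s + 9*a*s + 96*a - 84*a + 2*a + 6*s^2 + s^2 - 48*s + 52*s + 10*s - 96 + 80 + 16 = -2*a^3 - 12*a^2 + 14*a + s^2*(a + 7) + s*(-a^2 - 5*a + 14)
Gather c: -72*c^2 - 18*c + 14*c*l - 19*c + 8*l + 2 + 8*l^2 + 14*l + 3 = -72*c^2 + c*(14*l - 37) + 8*l^2 + 22*l + 5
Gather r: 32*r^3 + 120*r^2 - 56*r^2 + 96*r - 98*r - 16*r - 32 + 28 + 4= 32*r^3 + 64*r^2 - 18*r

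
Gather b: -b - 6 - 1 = -b - 7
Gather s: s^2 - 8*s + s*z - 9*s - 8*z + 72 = s^2 + s*(z - 17) - 8*z + 72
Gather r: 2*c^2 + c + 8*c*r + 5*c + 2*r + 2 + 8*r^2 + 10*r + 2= 2*c^2 + 6*c + 8*r^2 + r*(8*c + 12) + 4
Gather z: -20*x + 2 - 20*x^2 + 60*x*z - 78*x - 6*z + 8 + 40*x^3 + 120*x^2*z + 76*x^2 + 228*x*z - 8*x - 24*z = 40*x^3 + 56*x^2 - 106*x + z*(120*x^2 + 288*x - 30) + 10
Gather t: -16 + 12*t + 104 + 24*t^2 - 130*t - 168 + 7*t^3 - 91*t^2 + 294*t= 7*t^3 - 67*t^2 + 176*t - 80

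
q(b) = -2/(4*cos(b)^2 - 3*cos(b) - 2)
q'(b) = -2*(8*sin(b)*cos(b) - 3*sin(b))/(4*cos(b)^2 - 3*cos(b) - 2)^2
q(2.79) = -0.46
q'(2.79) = 0.38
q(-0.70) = 1.02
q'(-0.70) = 1.05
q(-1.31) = 0.80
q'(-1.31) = -0.29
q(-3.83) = -0.74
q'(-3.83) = 1.60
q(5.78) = 1.28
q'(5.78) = 1.59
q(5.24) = 0.80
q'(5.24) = 0.28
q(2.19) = -1.84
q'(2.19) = 10.51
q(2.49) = -0.69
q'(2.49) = 1.34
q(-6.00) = 1.68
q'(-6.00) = -1.84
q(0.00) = 2.00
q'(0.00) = 0.00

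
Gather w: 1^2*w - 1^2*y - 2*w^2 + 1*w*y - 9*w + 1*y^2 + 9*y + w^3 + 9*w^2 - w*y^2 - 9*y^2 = w^3 + 7*w^2 + w*(-y^2 + y - 8) - 8*y^2 + 8*y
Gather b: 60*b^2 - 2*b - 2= 60*b^2 - 2*b - 2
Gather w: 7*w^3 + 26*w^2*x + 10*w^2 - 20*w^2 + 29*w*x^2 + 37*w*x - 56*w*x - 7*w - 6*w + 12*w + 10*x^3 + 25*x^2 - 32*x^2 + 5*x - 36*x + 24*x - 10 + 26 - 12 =7*w^3 + w^2*(26*x - 10) + w*(29*x^2 - 19*x - 1) + 10*x^3 - 7*x^2 - 7*x + 4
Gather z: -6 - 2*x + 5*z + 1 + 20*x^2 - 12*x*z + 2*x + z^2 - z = 20*x^2 + z^2 + z*(4 - 12*x) - 5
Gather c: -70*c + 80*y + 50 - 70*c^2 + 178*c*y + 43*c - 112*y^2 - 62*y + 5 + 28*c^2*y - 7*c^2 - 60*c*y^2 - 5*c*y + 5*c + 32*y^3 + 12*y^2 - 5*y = c^2*(28*y - 77) + c*(-60*y^2 + 173*y - 22) + 32*y^3 - 100*y^2 + 13*y + 55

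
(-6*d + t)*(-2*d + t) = 12*d^2 - 8*d*t + t^2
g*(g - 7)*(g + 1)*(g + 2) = g^4 - 4*g^3 - 19*g^2 - 14*g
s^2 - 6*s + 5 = (s - 5)*(s - 1)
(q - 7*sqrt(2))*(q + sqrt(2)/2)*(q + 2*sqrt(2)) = q^3 - 9*sqrt(2)*q^2/2 - 33*q - 14*sqrt(2)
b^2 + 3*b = b*(b + 3)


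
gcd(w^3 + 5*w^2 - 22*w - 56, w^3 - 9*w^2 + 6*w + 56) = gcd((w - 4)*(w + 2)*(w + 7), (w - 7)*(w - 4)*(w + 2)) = w^2 - 2*w - 8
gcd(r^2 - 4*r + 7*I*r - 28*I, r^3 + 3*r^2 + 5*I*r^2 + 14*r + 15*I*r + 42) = r + 7*I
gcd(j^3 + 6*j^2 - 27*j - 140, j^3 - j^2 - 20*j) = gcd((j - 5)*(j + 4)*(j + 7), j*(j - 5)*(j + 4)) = j^2 - j - 20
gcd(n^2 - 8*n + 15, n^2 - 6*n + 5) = n - 5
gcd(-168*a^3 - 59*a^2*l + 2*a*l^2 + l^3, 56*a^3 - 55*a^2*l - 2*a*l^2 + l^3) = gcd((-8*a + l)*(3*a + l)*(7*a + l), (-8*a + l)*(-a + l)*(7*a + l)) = 56*a^2 + a*l - l^2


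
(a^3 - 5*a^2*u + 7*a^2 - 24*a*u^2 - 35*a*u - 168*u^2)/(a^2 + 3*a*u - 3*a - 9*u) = (a^2 - 8*a*u + 7*a - 56*u)/(a - 3)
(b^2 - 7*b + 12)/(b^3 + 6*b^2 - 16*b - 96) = (b - 3)/(b^2 + 10*b + 24)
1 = 1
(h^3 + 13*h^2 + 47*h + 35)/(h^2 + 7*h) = h + 6 + 5/h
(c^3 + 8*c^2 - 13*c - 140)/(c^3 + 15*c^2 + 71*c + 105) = (c - 4)/(c + 3)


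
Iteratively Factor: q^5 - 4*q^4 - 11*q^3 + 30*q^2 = (q)*(q^4 - 4*q^3 - 11*q^2 + 30*q) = q*(q - 2)*(q^3 - 2*q^2 - 15*q) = q^2*(q - 2)*(q^2 - 2*q - 15) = q^2*(q - 5)*(q - 2)*(q + 3)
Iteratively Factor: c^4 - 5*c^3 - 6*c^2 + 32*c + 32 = (c - 4)*(c^3 - c^2 - 10*c - 8) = (c - 4)*(c + 2)*(c^2 - 3*c - 4) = (c - 4)^2*(c + 2)*(c + 1)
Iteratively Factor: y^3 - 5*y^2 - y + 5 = (y - 1)*(y^2 - 4*y - 5) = (y - 5)*(y - 1)*(y + 1)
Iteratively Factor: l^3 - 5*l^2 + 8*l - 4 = (l - 2)*(l^2 - 3*l + 2) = (l - 2)^2*(l - 1)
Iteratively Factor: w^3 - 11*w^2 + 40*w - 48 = (w - 3)*(w^2 - 8*w + 16) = (w - 4)*(w - 3)*(w - 4)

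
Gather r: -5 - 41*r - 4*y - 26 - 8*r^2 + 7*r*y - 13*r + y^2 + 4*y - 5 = -8*r^2 + r*(7*y - 54) + y^2 - 36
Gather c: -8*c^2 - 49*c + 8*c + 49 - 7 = -8*c^2 - 41*c + 42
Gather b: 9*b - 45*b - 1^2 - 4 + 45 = 40 - 36*b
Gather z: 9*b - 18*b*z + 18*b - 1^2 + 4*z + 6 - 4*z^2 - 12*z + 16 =27*b - 4*z^2 + z*(-18*b - 8) + 21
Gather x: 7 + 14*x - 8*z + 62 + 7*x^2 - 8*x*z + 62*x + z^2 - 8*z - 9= 7*x^2 + x*(76 - 8*z) + z^2 - 16*z + 60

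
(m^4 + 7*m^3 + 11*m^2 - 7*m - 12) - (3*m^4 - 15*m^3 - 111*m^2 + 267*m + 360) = -2*m^4 + 22*m^3 + 122*m^2 - 274*m - 372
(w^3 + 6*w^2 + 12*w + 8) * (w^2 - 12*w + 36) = w^5 - 6*w^4 - 24*w^3 + 80*w^2 + 336*w + 288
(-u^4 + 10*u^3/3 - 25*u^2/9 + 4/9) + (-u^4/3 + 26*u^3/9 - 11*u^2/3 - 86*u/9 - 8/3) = -4*u^4/3 + 56*u^3/9 - 58*u^2/9 - 86*u/9 - 20/9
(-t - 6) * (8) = -8*t - 48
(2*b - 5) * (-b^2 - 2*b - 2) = -2*b^3 + b^2 + 6*b + 10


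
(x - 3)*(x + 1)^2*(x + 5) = x^4 + 4*x^3 - 10*x^2 - 28*x - 15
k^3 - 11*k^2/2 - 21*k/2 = k*(k - 7)*(k + 3/2)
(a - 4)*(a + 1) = a^2 - 3*a - 4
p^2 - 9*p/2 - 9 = (p - 6)*(p + 3/2)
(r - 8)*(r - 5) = r^2 - 13*r + 40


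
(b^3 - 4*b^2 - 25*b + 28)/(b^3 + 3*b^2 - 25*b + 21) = (b^2 - 3*b - 28)/(b^2 + 4*b - 21)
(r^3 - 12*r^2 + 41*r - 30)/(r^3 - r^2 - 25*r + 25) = (r - 6)/(r + 5)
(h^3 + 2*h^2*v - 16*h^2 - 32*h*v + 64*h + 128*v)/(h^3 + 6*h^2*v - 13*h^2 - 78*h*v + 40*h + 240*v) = (h^2 + 2*h*v - 8*h - 16*v)/(h^2 + 6*h*v - 5*h - 30*v)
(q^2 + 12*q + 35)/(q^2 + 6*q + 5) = (q + 7)/(q + 1)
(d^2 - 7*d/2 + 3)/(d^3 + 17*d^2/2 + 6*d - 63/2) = (d - 2)/(d^2 + 10*d + 21)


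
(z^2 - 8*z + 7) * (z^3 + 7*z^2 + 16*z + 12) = z^5 - z^4 - 33*z^3 - 67*z^2 + 16*z + 84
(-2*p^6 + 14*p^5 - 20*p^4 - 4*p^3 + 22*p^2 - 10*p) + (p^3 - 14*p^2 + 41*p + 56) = -2*p^6 + 14*p^5 - 20*p^4 - 3*p^3 + 8*p^2 + 31*p + 56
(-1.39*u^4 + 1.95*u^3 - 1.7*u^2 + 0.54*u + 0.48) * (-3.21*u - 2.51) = 4.4619*u^5 - 2.7706*u^4 + 0.5625*u^3 + 2.5336*u^2 - 2.8962*u - 1.2048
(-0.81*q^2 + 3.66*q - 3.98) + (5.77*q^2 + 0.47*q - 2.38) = 4.96*q^2 + 4.13*q - 6.36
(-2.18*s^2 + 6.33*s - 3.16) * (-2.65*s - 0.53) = 5.777*s^3 - 15.6191*s^2 + 5.0191*s + 1.6748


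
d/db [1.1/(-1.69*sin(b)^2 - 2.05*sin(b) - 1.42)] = (3.718*sin(b) + 2.255)*cos(b)/(1.69*sin(b)^2 + 2.05*sin(b) + 1.42)^2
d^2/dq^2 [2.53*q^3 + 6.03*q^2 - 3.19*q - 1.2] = 15.18*q + 12.06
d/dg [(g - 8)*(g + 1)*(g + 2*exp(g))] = 2*g^2*exp(g) + 3*g^2 - 10*g*exp(g) - 14*g - 30*exp(g) - 8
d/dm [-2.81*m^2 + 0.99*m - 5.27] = 0.99 - 5.62*m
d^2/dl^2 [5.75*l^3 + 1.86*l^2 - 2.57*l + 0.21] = 34.5*l + 3.72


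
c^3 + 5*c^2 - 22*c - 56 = (c - 4)*(c + 2)*(c + 7)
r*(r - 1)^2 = r^3 - 2*r^2 + r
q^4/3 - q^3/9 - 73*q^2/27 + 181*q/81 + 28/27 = (q/3 + 1)*(q - 7/3)*(q - 4/3)*(q + 1/3)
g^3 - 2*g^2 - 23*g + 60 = (g - 4)*(g - 3)*(g + 5)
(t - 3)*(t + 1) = t^2 - 2*t - 3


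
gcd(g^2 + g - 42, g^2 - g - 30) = g - 6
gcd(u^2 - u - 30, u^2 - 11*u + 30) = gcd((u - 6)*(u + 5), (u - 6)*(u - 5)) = u - 6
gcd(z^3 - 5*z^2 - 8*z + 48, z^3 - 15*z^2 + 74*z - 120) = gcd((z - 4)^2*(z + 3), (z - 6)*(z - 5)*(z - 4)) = z - 4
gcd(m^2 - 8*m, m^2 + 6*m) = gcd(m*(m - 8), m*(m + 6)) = m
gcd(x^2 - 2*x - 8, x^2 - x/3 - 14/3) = x + 2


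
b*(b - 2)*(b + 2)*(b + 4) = b^4 + 4*b^3 - 4*b^2 - 16*b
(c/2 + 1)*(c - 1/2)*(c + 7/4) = c^3/2 + 13*c^2/8 + 13*c/16 - 7/8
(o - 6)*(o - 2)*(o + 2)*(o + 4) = o^4 - 2*o^3 - 28*o^2 + 8*o + 96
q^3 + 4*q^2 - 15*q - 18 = (q - 3)*(q + 1)*(q + 6)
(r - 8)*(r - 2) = r^2 - 10*r + 16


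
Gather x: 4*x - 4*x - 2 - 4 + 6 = 0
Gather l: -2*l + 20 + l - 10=10 - l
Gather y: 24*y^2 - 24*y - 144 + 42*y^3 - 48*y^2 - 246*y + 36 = 42*y^3 - 24*y^2 - 270*y - 108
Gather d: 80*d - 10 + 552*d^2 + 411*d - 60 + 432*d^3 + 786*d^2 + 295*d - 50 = 432*d^3 + 1338*d^2 + 786*d - 120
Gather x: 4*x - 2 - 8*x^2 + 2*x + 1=-8*x^2 + 6*x - 1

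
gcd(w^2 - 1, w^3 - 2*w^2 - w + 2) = w^2 - 1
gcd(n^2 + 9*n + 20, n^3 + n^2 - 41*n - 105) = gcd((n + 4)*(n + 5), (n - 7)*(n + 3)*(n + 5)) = n + 5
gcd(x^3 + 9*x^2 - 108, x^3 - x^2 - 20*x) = 1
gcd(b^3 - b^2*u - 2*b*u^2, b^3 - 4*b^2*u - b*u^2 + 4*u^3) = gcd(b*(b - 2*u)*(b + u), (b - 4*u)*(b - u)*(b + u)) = b + u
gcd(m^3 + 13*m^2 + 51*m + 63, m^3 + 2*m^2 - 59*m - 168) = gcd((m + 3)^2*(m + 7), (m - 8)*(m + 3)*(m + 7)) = m^2 + 10*m + 21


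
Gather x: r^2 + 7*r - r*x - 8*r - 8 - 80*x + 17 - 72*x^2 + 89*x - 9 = r^2 - r - 72*x^2 + x*(9 - r)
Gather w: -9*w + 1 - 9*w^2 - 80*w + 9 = -9*w^2 - 89*w + 10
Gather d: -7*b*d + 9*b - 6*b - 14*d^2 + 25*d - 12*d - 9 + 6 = 3*b - 14*d^2 + d*(13 - 7*b) - 3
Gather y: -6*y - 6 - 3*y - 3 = -9*y - 9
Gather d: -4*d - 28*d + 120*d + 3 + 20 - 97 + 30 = 88*d - 44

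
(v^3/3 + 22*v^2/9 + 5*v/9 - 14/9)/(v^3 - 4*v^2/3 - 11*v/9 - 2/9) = (-3*v^3 - 22*v^2 - 5*v + 14)/(-9*v^3 + 12*v^2 + 11*v + 2)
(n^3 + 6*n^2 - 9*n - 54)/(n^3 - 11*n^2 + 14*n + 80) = (n^3 + 6*n^2 - 9*n - 54)/(n^3 - 11*n^2 + 14*n + 80)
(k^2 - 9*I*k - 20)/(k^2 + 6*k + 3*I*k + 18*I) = (k^2 - 9*I*k - 20)/(k^2 + 3*k*(2 + I) + 18*I)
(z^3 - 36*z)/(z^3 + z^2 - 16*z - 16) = z*(z^2 - 36)/(z^3 + z^2 - 16*z - 16)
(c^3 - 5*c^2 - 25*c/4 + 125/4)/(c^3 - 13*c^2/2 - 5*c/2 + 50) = (c - 5/2)/(c - 4)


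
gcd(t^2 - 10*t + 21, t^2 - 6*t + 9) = t - 3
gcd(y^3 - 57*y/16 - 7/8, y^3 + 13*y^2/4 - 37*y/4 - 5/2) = y^2 - 7*y/4 - 1/2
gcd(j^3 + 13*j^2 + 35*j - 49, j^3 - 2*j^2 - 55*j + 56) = j^2 + 6*j - 7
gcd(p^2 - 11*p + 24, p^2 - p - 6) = p - 3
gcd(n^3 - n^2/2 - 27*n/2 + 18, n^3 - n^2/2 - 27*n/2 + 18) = n^3 - n^2/2 - 27*n/2 + 18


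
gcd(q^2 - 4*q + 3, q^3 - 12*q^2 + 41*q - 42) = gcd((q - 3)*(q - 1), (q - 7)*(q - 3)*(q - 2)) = q - 3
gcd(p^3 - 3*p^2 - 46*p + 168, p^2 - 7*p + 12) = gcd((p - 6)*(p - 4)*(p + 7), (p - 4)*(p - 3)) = p - 4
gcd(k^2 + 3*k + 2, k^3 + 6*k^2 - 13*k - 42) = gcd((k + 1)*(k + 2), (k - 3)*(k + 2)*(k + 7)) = k + 2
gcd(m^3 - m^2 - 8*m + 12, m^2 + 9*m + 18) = m + 3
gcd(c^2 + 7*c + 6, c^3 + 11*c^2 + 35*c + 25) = c + 1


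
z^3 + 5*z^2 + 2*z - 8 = (z - 1)*(z + 2)*(z + 4)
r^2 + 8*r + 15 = (r + 3)*(r + 5)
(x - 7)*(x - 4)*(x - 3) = x^3 - 14*x^2 + 61*x - 84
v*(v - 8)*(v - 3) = v^3 - 11*v^2 + 24*v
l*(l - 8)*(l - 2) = l^3 - 10*l^2 + 16*l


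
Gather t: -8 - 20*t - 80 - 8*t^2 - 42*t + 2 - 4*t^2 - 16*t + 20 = -12*t^2 - 78*t - 66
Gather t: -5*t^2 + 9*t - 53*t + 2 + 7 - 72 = -5*t^2 - 44*t - 63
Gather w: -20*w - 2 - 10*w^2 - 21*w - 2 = -10*w^2 - 41*w - 4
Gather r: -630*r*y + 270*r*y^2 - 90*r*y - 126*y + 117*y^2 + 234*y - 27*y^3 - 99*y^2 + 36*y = r*(270*y^2 - 720*y) - 27*y^3 + 18*y^2 + 144*y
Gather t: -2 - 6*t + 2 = -6*t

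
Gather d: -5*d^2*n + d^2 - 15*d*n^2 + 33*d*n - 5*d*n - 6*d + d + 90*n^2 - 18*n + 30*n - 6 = d^2*(1 - 5*n) + d*(-15*n^2 + 28*n - 5) + 90*n^2 + 12*n - 6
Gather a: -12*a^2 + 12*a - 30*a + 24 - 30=-12*a^2 - 18*a - 6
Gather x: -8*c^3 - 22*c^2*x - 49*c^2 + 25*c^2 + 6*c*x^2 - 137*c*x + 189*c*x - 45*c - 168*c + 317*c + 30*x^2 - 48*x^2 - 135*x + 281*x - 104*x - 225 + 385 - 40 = -8*c^3 - 24*c^2 + 104*c + x^2*(6*c - 18) + x*(-22*c^2 + 52*c + 42) + 120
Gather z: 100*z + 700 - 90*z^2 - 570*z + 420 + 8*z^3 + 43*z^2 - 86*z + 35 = 8*z^3 - 47*z^2 - 556*z + 1155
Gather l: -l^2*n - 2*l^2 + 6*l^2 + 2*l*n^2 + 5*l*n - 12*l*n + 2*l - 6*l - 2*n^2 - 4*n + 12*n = l^2*(4 - n) + l*(2*n^2 - 7*n - 4) - 2*n^2 + 8*n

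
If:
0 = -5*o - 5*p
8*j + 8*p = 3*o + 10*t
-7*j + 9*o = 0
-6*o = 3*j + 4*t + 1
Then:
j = -9/67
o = -7/67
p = 7/67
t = 1/134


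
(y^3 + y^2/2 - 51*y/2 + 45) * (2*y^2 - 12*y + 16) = 2*y^5 - 11*y^4 - 41*y^3 + 404*y^2 - 948*y + 720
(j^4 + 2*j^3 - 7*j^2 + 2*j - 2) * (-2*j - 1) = -2*j^5 - 5*j^4 + 12*j^3 + 3*j^2 + 2*j + 2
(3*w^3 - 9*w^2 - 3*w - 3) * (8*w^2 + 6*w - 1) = 24*w^5 - 54*w^4 - 81*w^3 - 33*w^2 - 15*w + 3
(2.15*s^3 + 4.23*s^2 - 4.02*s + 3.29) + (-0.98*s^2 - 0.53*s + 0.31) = 2.15*s^3 + 3.25*s^2 - 4.55*s + 3.6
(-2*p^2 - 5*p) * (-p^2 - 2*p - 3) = 2*p^4 + 9*p^3 + 16*p^2 + 15*p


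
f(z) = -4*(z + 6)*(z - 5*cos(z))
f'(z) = -4*z - 4*(z + 6)*(5*sin(z) + 1) + 20*cos(z)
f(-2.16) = -9.50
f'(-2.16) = 46.02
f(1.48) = -30.72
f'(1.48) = -183.01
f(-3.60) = -8.48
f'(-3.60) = -34.38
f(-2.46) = -20.15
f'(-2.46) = 24.75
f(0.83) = 69.51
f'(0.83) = -117.94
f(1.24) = 11.12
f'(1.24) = -164.37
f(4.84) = -182.27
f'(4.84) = 154.86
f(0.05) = 119.64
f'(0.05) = -10.47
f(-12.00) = -389.26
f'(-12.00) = 153.27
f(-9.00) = -53.33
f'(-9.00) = 5.05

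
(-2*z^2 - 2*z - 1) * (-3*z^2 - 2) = 6*z^4 + 6*z^3 + 7*z^2 + 4*z + 2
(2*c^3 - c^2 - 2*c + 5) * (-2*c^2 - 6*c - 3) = -4*c^5 - 10*c^4 + 4*c^3 + 5*c^2 - 24*c - 15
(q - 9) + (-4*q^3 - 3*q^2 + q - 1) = -4*q^3 - 3*q^2 + 2*q - 10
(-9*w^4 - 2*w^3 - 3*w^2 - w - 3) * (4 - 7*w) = 63*w^5 - 22*w^4 + 13*w^3 - 5*w^2 + 17*w - 12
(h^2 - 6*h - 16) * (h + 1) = h^3 - 5*h^2 - 22*h - 16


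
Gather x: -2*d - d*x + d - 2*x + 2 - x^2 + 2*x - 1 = -d*x - d - x^2 + 1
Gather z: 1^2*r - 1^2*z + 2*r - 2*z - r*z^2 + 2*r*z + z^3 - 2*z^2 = 3*r + z^3 + z^2*(-r - 2) + z*(2*r - 3)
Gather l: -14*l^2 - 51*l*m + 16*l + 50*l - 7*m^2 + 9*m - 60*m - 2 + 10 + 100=-14*l^2 + l*(66 - 51*m) - 7*m^2 - 51*m + 108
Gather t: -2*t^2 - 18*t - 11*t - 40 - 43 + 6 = -2*t^2 - 29*t - 77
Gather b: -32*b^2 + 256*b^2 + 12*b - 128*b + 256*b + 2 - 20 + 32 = 224*b^2 + 140*b + 14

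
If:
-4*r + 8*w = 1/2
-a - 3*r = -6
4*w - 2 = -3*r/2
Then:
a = 9/2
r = 1/2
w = 5/16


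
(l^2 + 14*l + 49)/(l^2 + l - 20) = (l^2 + 14*l + 49)/(l^2 + l - 20)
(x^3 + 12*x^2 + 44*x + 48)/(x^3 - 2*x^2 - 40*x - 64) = (x + 6)/(x - 8)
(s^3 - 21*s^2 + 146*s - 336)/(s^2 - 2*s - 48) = (s^2 - 13*s + 42)/(s + 6)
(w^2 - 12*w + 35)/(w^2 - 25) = (w - 7)/(w + 5)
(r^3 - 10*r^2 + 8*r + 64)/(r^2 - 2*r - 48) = (r^2 - 2*r - 8)/(r + 6)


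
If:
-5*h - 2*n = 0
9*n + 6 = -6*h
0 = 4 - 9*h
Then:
No Solution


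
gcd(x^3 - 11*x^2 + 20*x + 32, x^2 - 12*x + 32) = x^2 - 12*x + 32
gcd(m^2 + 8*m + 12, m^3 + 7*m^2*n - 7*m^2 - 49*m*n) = 1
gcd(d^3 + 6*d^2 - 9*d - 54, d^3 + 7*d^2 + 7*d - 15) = d + 3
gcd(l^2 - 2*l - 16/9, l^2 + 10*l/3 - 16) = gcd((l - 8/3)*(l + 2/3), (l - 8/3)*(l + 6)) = l - 8/3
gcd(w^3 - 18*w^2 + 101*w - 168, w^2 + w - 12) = w - 3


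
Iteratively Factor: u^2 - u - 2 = (u - 2)*(u + 1)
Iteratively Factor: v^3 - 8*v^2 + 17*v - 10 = (v - 1)*(v^2 - 7*v + 10) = (v - 2)*(v - 1)*(v - 5)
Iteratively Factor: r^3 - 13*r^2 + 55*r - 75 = (r - 5)*(r^2 - 8*r + 15) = (r - 5)*(r - 3)*(r - 5)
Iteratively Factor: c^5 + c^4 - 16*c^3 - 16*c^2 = (c - 4)*(c^4 + 5*c^3 + 4*c^2) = c*(c - 4)*(c^3 + 5*c^2 + 4*c) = c*(c - 4)*(c + 4)*(c^2 + c) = c*(c - 4)*(c + 1)*(c + 4)*(c)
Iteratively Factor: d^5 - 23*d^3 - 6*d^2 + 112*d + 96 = (d + 2)*(d^4 - 2*d^3 - 19*d^2 + 32*d + 48) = (d + 1)*(d + 2)*(d^3 - 3*d^2 - 16*d + 48) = (d - 3)*(d + 1)*(d + 2)*(d^2 - 16) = (d - 4)*(d - 3)*(d + 1)*(d + 2)*(d + 4)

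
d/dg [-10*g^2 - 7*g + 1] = -20*g - 7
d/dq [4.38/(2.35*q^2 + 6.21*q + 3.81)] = (-20.586*q - 27.1998)/(2.35*q^2 + 6.21*q + 3.81)^2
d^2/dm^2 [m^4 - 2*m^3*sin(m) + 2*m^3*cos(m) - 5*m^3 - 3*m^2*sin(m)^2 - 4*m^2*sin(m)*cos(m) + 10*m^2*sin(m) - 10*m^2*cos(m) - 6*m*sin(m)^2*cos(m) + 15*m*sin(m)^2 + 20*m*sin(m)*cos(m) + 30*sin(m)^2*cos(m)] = -2*sqrt(2)*m^3*cos(m + pi/4) - 22*m^2*sin(m) + 8*m^2*sin(2*m) - 2*m^2*cos(m) - 6*m^2*cos(2*m) + 12*m^2 + 28*m*sin(m) - 52*m*sin(2*m) + 107*m*cos(m)/2 + 14*m*cos(2*m) - 27*m*cos(3*m)/2 - 30*m + 23*sin(m) + 26*sin(2*m) - 9*sin(3*m) - 55*cos(m)/2 + 43*cos(2*m) + 135*cos(3*m)/2 - 3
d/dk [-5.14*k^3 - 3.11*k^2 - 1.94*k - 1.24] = -15.42*k^2 - 6.22*k - 1.94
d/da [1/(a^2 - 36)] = -2*a/(a^2 - 36)^2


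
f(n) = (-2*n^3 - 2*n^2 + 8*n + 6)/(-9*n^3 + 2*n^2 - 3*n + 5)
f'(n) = (-6*n^2 - 4*n + 8)/(-9*n^3 + 2*n^2 - 3*n + 5) + (27*n^2 - 4*n + 3)*(-2*n^3 - 2*n^2 + 8*n + 6)/(-9*n^3 + 2*n^2 - 3*n + 5)^2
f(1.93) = 0.01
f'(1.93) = 0.37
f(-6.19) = 0.16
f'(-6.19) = -0.01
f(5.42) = 0.24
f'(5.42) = 0.00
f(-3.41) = 0.09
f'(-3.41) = -0.05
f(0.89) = -4.17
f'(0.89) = 35.83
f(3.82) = 0.22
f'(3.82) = 0.02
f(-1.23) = -0.11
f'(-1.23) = -0.05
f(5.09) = 0.23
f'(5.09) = 0.01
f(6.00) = 0.24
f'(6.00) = 0.00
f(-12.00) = 0.19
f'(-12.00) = 0.00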